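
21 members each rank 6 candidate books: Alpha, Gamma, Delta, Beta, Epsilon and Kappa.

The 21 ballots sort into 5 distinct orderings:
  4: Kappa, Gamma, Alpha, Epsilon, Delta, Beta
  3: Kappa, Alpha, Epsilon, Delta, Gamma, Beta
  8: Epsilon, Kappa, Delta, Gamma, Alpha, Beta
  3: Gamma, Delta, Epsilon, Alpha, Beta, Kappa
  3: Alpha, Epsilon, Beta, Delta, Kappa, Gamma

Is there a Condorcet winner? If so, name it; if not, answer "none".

Pairwise majorities:
Alpha vs Gamma: Alpha is ranked higher on 3+3 = 6 ballots, Gamma on 15. Gamma wins 15–6.
Alpha vs Delta: Alpha is ranked higher on 4+3+3 = 10 ballots, Delta on 11. Delta wins 11–10.
Alpha vs Beta: Alpha is ranked higher on 4+3+8+3+3 = 21 ballots, Beta on 0. Alpha wins 21–0.
Alpha vs Epsilon: 4+3+3 = 10 for Alpha, 11 for Epsilon — Epsilon by 11–10.
Alpha vs Kappa: Alpha is ranked higher on 3+3 = 6 ballots, Kappa on 15. Kappa wins 15–6.
Gamma vs Delta: 7 to 14, Delta.
Gamma vs Beta: 18 to 3, Gamma.
Gamma vs Epsilon: Gamma preferred on 4+3 = 7 ballots; Epsilon wins 14–7.
Gamma vs Kappa: Gamma is ranked higher on 3 ballots, Kappa on 18. Kappa wins 18–3.
Delta vs Beta: 4+3+8+3 = 18 for Delta, 3 for Beta — Delta by 18–3.
Delta vs Epsilon: 3 to 18, Epsilon.
Delta vs Kappa: 6 to 15, Kappa.
Beta vs Epsilon: 0 to 21, Epsilon.
Beta vs Kappa: Beta preferred on 3+3 = 6 ballots; Kappa wins 15–6.
Epsilon vs Kappa: Epsilon is ranked higher on 8+3+3 = 14 ballots, Kappa on 7. Epsilon wins 14–7.
Epsilon wins every pairwise contest, so Epsilon is the Condorcet winner.

Epsilon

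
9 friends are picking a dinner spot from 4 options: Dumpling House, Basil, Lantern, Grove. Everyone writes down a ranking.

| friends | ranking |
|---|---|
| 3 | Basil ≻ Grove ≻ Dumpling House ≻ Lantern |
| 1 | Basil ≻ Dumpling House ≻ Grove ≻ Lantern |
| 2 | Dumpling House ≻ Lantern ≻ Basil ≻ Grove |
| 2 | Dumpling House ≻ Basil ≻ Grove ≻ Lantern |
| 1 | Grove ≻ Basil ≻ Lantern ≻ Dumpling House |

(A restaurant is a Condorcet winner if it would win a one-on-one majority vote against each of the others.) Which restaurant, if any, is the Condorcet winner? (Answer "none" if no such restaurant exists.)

Basil

Head-to-head results (9 friends):
Dumpling House–Basil: Basil 5–4.
Dumpling House–Lantern: Dumpling House 8–1.
Dumpling House–Grove: Dumpling House 5–4.
Basil–Lantern: Basil 7–2.
Basil vs Grove: Basil wins 8–1.
Lantern vs Grove: Grove wins 7–2.
Only Basil has no losses; Basil is the Condorcet winner.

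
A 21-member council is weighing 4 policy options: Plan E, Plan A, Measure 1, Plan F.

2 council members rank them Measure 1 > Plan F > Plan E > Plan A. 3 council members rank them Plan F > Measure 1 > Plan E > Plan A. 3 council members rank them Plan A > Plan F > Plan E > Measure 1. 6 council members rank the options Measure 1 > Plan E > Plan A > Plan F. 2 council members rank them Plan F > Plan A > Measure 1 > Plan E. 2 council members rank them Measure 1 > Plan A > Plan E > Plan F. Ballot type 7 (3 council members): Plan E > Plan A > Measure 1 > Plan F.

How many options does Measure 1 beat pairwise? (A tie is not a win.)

3

Measure 1 against each rival (21 council members):
Measure 1 vs Plan E: 15 to 6, Measure 1.
Measure 1 vs Plan A: Measure 1, 13–8.
Measure 1 vs Plan F: Measure 1 preferred on 2+6+2+3 = 13 ballots; Measure 1 wins 13–8.
Measure 1 beats Plan E, Plan A, Plan F — 3 pairwise wins.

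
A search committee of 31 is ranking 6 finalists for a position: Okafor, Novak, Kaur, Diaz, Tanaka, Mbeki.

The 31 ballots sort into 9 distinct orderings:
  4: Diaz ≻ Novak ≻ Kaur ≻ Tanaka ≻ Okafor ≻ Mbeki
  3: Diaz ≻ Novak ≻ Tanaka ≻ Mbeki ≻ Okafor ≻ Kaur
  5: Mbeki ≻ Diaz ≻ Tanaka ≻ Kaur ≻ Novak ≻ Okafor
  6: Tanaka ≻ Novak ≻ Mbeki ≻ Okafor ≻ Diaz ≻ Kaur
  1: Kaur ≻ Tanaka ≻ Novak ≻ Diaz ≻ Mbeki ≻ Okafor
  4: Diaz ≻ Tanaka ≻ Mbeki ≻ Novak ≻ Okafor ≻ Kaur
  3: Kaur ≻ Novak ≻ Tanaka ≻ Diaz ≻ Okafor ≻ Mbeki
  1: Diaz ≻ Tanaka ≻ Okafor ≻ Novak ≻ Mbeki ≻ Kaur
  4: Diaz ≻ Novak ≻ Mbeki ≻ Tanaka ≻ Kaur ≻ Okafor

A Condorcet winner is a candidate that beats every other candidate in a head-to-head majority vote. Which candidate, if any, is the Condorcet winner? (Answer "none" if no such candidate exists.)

Diaz

Check each pair by majority over 31 ballots:
Okafor vs Novak: 1 to 30, Novak.
Okafor vs Kaur: 3+6+4+1 = 14 for Okafor, 17 for Kaur — Kaur by 17–14.
Okafor vs Diaz: 6 to 25, Diaz.
Okafor vs Tanaka: Okafor preferred on 0 ballots; Tanaka wins 31–0.
Okafor vs Mbeki: Okafor preferred on 4+3+1 = 8 ballots; Mbeki wins 23–8.
Novak vs Kaur: Novak preferred on 4+3+6+4+1+4 = 22 ballots; Novak wins 22–9.
Novak vs Diaz: Novak is ranked higher on 6+1+3 = 10 ballots, Diaz on 21. Diaz wins 21–10.
Novak vs Tanaka: Novak is ranked higher on 4+3+3+4 = 14 ballots, Tanaka on 17. Tanaka wins 17–14.
Novak vs Mbeki: Novak is ranked higher on 22 ballots, Mbeki on 9. Novak wins 22–9.
Kaur vs Diaz: 1+3 = 4 for Kaur, 27 for Diaz — Diaz by 27–4.
Kaur vs Tanaka: 4+1+3 = 8 for Kaur, 23 for Tanaka — Tanaka by 23–8.
Kaur vs Mbeki: 8 to 23, Mbeki.
Diaz vs Tanaka: 21 to 10, Diaz.
Diaz vs Mbeki: 20 for Diaz, 11 for Mbeki — Diaz by 20–11.
Tanaka vs Mbeki: Tanaka is ranked higher on 22 ballots, Mbeki on 9. Tanaka wins 22–9.
Diaz defeats every rival head-to-head and is the Condorcet winner.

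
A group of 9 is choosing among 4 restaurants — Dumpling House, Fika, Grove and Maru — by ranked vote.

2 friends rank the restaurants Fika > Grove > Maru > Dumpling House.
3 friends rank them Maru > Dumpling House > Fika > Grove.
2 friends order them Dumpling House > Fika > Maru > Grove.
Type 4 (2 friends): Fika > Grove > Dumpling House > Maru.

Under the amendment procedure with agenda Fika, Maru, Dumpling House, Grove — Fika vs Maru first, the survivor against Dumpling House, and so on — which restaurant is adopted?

Dumpling House

Round 1: Fika vs Maru — 6–3, Fika advances.
Round 2: Fika vs Dumpling House — 4–5, Dumpling House advances.
Round 3: Dumpling House vs Grove — 5–4, Dumpling House advances.
The agenda winner is Dumpling House.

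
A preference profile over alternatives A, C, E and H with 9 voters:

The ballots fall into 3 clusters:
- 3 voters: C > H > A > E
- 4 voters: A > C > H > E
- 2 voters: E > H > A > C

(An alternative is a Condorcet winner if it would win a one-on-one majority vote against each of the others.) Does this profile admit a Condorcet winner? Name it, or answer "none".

none

Check each pair by majority over 9 ballots:
A vs C: A wins 6–3.
A vs E: A wins 7–2.
A vs H: H wins 5–4.
C vs E: C wins 7–2.
C–H: C 7–2.
E–H: H 7–2.
Every alternative loses at least once (A loses to H; C loses to A; E loses to A; H loses to C). The majority relation contains the cycle A beats C beats H beats A, so there is no Condorcet winner.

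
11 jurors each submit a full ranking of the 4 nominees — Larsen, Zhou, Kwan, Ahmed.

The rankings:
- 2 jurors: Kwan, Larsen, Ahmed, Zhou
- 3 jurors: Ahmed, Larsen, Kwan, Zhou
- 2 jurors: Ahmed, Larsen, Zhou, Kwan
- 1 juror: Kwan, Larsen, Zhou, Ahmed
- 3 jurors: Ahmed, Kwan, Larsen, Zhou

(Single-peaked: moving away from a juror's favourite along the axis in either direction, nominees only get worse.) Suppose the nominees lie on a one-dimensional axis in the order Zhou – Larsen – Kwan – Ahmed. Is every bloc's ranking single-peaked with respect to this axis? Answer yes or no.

Axis positions: Zhou=1, Larsen=2, Kwan=3, Ahmed=4.
Bloc 1 (peak Kwan at position 3): ranking walks positions 3-2-4-1, expanding outward from the peak — single-peaked.
Bloc 2: ranking walks positions 4-2-3-1; Larsen is ranked above Kwan even though Kwan lies between Larsen and the peak Ahmed on the axis — preferences dip and rise again. Not single-peaked.
Bloc 3: ranking walks positions 4-2-1-3; Larsen is ranked above Kwan even though Kwan lies between Larsen and the peak Ahmed on the axis — preferences dip and rise again. Not single-peaked.
Bloc 4 (peak Kwan at position 3): ranking walks positions 3-2-1-4, expanding outward from the peak — single-peaked.
Bloc 5 (peak Ahmed at position 4): ranking walks positions 4-3-2-1, expanding outward from the peak — single-peaked.
Bloc 2 violates single-peakedness, so the profile is not single-peaked on this axis.

no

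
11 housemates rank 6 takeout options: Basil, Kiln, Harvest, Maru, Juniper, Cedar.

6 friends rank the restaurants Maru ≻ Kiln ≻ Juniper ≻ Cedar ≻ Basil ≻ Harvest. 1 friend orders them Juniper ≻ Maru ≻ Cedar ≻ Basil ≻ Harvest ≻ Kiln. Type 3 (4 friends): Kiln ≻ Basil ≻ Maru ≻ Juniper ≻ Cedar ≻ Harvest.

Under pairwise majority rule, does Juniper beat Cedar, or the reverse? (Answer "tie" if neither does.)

Ballots ranking Juniper above Cedar: 6 + 1 + 4 = 11.
Ballots ranking Cedar above Juniper: 11 − 11 = 0.
Juniper wins the head-to-head 11–0.

Juniper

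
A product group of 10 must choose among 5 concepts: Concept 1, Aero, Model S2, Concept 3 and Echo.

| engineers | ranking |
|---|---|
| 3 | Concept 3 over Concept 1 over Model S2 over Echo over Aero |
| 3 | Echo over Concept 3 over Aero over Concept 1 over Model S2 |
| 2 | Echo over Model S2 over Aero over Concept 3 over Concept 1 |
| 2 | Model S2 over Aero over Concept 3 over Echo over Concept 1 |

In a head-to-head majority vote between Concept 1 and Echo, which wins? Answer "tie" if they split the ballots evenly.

Ballots ranking Concept 1 above Echo: 3.
Ballots ranking Echo above Concept 1: 10 − 3 = 7.
Echo wins the head-to-head 7–3.

Echo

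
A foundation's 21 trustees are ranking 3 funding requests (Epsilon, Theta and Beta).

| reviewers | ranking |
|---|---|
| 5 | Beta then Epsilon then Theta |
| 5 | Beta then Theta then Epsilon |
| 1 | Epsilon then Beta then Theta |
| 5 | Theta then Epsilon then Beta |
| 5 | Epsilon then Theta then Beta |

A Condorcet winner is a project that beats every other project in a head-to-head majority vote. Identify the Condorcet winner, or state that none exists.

Epsilon

Head-to-head results (21 reviewers):
Epsilon vs Theta: Epsilon, 11–10.
Epsilon vs Beta: Epsilon, 11–10.
Theta vs Beta: Beta wins 11–10.
Epsilon beats each of Theta, Beta — Epsilon is the Condorcet winner.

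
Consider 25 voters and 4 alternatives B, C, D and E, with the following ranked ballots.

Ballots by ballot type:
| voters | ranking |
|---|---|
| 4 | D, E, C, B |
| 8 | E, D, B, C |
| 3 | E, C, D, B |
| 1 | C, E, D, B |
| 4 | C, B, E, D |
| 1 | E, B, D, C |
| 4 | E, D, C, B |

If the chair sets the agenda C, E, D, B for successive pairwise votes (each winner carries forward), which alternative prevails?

E

Round 1: C vs E — 5–20, E advances.
Round 2: E vs D — 21–4, E advances.
Round 3: E vs B — 21–4, E advances.
E survives the agenda.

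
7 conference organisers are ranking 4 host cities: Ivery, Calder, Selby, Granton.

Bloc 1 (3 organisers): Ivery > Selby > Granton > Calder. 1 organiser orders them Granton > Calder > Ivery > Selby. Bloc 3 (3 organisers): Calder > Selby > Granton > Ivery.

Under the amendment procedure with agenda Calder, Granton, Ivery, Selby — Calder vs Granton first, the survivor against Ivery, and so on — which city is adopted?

Round 1: Calder vs Granton — 3–4, Granton advances.
Round 2: Granton vs Ivery — 4–3, Granton advances.
Round 3: Granton vs Selby — 1–6, Selby advances.
Selby survives the agenda.

Selby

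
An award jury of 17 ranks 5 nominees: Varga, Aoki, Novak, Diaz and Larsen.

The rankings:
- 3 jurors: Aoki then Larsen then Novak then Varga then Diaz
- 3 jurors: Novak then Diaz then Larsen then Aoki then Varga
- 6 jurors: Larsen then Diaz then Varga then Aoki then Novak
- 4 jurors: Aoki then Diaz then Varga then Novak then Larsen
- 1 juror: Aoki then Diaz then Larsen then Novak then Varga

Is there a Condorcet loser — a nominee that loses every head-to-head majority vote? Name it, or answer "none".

Novak

Pairwise majorities:
Varga vs Aoki: 6 to 11, Aoki.
Varga vs Novak: Varga wins 10–7.
Varga vs Diaz: 3 to 14, Diaz.
Varga vs Larsen: Varga preferred on 4 ballots; Larsen wins 13–4.
Aoki vs Novak: Aoki preferred on 3+6+4+1 = 14 ballots; Aoki wins 14–3.
Aoki vs Diaz: Diaz wins 9–8.
Aoki vs Larsen: Aoki preferred on 3+4+1 = 8 ballots; Larsen wins 9–8.
Novak vs Diaz: 3+3 = 6 for Novak, 11 for Diaz — Diaz by 11–6.
Novak vs Larsen: Novak preferred on 3+4 = 7 ballots; Larsen wins 10–7.
Diaz vs Larsen: 8 to 9, Larsen.
Novak is beaten in every head-to-head and is the Condorcet loser.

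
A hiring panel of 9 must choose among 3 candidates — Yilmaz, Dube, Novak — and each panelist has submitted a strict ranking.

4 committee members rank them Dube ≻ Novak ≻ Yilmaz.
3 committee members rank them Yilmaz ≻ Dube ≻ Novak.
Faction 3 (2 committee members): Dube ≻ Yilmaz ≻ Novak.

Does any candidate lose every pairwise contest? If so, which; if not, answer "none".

Pairwise majorities:
Yilmaz–Dube: Dube 6–3.
Yilmaz vs Novak: 5 to 4, Yilmaz.
Dube vs Novak: 4+3+2 = 9 for Dube, 0 for Novak — Dube by 9–0.
Only Novak has no wins; Novak is the Condorcet loser.

Novak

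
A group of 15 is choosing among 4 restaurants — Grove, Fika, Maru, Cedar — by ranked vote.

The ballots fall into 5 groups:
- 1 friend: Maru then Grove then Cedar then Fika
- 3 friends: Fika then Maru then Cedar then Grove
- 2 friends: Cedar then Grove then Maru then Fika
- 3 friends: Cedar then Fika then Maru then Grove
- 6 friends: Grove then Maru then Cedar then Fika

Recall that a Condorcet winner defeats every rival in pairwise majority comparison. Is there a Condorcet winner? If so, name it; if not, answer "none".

none

Pairwise majorities:
Grove vs Fika: 9 to 6, Grove.
Grove vs Maru: 2+6 = 8 for Grove, 7 for Maru — Grove by 8–7.
Grove vs Cedar: Grove is ranked higher on 1+6 = 7 ballots, Cedar on 8. Cedar wins 8–7.
Fika vs Maru: Fika preferred on 3+3 = 6 ballots; Maru wins 9–6.
Fika vs Cedar: Fika is ranked higher on 3 ballots, Cedar on 12. Cedar wins 12–3.
Maru vs Cedar: 10 to 5, Maru.
Every restaurant loses at least once (Grove loses to Cedar; Fika loses to Grove; Maru loses to Grove; Cedar loses to Maru). The majority relation contains the cycle Grove beats Maru beats Cedar beats Grove, so there is no Condorcet winner.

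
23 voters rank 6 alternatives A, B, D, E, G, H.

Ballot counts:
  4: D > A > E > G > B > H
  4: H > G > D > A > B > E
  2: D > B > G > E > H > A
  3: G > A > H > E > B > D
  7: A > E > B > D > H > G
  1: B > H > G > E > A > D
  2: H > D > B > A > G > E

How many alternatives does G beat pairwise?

1

G against each rival (23 voters):
G vs A: G is ranked higher on 4+2+3+1 = 10 ballots, A on 13. A wins 13–10.
G vs B: 11 to 12, B.
G vs D: D, 15–8.
G–E: G 12–11.
G vs H: G is ranked higher on 4+2+3 = 9 ballots, H on 14. H wins 14–9.
G beats E; loses to A, B, D, H — 1 pairwise win.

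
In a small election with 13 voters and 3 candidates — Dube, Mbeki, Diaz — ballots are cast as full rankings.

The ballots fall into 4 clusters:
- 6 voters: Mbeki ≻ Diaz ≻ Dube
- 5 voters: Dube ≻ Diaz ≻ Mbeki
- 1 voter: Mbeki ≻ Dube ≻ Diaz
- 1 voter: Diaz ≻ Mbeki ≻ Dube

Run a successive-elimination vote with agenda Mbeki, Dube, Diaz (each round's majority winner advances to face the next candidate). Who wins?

Mbeki

Round 1: Mbeki vs Dube — 8–5, Mbeki advances.
Round 2: Mbeki vs Diaz — 7–6, Mbeki advances.
The agenda winner is Mbeki.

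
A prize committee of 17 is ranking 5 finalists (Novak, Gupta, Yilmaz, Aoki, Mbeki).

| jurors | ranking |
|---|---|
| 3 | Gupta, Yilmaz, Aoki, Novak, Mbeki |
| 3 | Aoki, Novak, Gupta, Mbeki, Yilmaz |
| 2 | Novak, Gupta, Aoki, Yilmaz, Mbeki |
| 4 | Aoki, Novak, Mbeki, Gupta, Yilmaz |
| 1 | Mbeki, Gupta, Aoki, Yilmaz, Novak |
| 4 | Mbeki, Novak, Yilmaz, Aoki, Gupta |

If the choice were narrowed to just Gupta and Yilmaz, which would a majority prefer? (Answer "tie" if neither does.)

Ballots ranking Gupta above Yilmaz: 3 + 3 + 2 + 4 + 1 = 13.
Ballots ranking Yilmaz above Gupta: 17 − 13 = 4.
Gupta wins the head-to-head 13–4.

Gupta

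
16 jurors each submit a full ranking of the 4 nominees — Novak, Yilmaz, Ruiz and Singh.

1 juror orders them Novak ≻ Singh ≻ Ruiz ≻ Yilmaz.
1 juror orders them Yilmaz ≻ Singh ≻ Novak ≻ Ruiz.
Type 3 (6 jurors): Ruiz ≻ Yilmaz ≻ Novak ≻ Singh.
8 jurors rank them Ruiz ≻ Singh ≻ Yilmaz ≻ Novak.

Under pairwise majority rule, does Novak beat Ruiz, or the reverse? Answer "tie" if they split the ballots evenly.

Ballots ranking Novak above Ruiz: 1 + 1 = 2.
Ballots ranking Ruiz above Novak: 16 − 2 = 14.
Ruiz wins the head-to-head 14–2.

Ruiz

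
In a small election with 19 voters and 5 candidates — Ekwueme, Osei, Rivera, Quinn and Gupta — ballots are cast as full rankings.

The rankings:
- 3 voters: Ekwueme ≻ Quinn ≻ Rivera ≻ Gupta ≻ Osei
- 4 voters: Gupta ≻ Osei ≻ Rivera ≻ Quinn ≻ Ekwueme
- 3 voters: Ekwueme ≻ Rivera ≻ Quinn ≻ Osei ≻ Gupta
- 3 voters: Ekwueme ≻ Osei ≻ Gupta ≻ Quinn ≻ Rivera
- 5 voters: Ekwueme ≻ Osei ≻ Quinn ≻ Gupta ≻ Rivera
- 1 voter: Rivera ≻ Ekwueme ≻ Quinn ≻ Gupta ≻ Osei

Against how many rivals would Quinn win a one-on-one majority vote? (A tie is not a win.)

2

Quinn against each rival (19 voters):
Quinn vs Ekwueme: Quinn is ranked higher on 4 ballots, Ekwueme on 15. Ekwueme wins 15–4.
Quinn vs Osei: Osei, 12–7.
Quinn vs Rivera: 11 to 8, Quinn.
Quinn vs Gupta: Quinn preferred on 3+3+5+1 = 12 ballots; Quinn wins 12–7.
Quinn beats Rivera, Gupta; loses to Ekwueme, Osei — 2 pairwise wins.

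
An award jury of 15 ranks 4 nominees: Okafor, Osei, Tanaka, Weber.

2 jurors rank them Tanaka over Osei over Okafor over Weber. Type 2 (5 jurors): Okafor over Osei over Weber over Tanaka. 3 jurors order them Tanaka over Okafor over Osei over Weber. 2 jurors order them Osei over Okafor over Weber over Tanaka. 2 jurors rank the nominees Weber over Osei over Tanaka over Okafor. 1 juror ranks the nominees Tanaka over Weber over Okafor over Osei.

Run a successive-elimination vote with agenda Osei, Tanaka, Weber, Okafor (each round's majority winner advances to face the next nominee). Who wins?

Round 1: Osei vs Tanaka — 9–6, Osei advances.
Round 2: Osei vs Weber — 12–3, Osei advances.
Round 3: Osei vs Okafor — 6–9, Okafor advances.
The agenda winner is Okafor.

Okafor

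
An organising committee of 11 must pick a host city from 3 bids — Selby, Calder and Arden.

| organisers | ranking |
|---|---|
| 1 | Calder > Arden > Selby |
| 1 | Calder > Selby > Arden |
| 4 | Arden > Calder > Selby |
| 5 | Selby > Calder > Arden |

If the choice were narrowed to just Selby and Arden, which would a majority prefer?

Ballots ranking Selby above Arden: 1 + 5 = 6.
Ballots ranking Arden above Selby: 11 − 6 = 5.
Selby wins the head-to-head 6–5.

Selby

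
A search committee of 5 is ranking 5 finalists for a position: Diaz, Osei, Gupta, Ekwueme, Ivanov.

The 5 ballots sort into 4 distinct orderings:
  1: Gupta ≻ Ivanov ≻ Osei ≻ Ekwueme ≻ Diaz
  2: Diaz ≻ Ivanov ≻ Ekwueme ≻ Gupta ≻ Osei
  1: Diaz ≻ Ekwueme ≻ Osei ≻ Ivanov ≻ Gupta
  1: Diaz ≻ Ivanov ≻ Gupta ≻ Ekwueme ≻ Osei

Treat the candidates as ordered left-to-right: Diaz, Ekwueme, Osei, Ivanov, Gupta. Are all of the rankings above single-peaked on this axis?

Axis positions: Diaz=1, Ekwueme=2, Osei=3, Ivanov=4, Gupta=5.
Faction 1 (peak Gupta at position 5): ranking walks positions 5-4-3-2-1, expanding outward from the peak — single-peaked.
Faction 2: ranking walks positions 1-4-2-5-3; Ivanov is ranked above Ekwueme even though Ekwueme lies between Ivanov and the peak Diaz on the axis — preferences dip and rise again. Not single-peaked.
Faction 3 (peak Diaz at position 1): ranking walks positions 1-2-3-4-5, expanding outward from the peak — single-peaked.
Faction 4: ranking walks positions 1-4-5-2-3; Ivanov is ranked above Ekwueme even though Ekwueme lies between Ivanov and the peak Diaz on the axis — preferences dip and rise again. Not single-peaked.
Faction 2 violates single-peakedness, so the profile is not single-peaked on this axis.

no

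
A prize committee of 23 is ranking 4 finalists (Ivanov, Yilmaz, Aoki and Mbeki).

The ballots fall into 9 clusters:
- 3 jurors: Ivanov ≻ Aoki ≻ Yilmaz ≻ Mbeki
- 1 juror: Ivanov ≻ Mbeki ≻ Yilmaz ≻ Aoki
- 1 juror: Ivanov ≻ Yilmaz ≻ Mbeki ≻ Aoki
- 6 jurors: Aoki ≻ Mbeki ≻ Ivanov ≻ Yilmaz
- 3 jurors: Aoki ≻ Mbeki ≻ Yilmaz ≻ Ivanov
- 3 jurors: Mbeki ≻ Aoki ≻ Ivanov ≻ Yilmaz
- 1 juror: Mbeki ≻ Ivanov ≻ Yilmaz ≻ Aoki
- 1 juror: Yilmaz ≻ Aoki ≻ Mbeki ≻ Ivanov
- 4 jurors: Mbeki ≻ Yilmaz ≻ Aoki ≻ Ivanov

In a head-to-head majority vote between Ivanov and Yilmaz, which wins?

Ivanov

Ballots ranking Ivanov above Yilmaz: 3 + 1 + 1 + 6 + 3 + 1 = 15.
Ballots ranking Yilmaz above Ivanov: 23 − 15 = 8.
Ivanov wins the head-to-head 15–8.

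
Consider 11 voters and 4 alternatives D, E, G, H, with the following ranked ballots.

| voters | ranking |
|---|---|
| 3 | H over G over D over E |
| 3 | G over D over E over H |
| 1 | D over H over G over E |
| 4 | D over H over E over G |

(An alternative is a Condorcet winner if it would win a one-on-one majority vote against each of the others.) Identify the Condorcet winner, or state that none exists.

none

Head-to-head results (11 voters):
D vs E: D is ranked higher on 3+3+1+4 = 11 ballots, E on 0. D wins 11–0.
D vs G: D is ranked higher on 1+4 = 5 ballots, G on 6. G wins 6–5.
D vs H: D preferred on 3+1+4 = 8 ballots; D wins 8–3.
E vs G: E is ranked higher on 4 ballots, G on 7. G wins 7–4.
E vs H: 3 for E, 8 for H — H by 8–3.
G vs H: 3 for G, 8 for H — H by 8–3.
Each alternative drops at least one matchup (D loses to G; E loses to D; G loses to H; H loses to D); the cycle D → H → G → D rules out a Condorcet winner.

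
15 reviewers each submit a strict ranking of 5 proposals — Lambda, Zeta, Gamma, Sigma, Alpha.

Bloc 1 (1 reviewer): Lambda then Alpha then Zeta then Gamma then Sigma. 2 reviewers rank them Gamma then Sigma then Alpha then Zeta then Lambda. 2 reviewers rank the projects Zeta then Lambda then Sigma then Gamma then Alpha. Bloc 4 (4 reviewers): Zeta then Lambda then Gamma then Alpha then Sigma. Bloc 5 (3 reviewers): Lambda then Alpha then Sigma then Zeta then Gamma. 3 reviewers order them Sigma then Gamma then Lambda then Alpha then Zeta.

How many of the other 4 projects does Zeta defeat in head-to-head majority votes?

Zeta against each rival (15 reviewers):
Zeta vs Lambda: Zeta, 8–7.
Zeta vs Gamma: Zeta, 10–5.
Zeta vs Sigma: Zeta is ranked higher on 1+2+4 = 7 ballots, Sigma on 8. Sigma wins 8–7.
Zeta vs Alpha: Alpha, 9–6.
Zeta beats Lambda, Gamma; loses to Sigma, Alpha — 2 pairwise wins.

2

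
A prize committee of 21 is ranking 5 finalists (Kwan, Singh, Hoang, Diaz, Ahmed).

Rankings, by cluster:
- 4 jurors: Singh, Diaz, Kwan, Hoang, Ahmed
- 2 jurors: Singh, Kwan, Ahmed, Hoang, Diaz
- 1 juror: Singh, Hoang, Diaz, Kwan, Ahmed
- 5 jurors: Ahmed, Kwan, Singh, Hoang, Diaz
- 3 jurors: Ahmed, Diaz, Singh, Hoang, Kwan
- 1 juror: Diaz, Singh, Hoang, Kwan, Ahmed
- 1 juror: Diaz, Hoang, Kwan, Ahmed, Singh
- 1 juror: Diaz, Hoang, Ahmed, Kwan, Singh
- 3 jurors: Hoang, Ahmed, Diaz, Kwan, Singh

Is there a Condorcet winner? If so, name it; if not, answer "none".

none

Check each pair by majority over 21 ballots:
Kwan–Singh: Singh 11–10.
Kwan–Hoang: Kwan 11–10.
Kwan vs Diaz: Diaz wins 14–7.
Kwan–Ahmed: Ahmed 12–9.
Singh–Hoang: Singh 16–5.
Singh vs Diaz: Singh, 12–9.
Singh vs Ahmed: Ahmed, 13–8.
Hoang–Diaz: Hoang 11–10.
Hoang vs Ahmed: Hoang, 11–10.
Diaz vs Ahmed: Ahmed wins 13–8.
Each nominee drops at least one matchup (Kwan loses to Singh; Singh loses to Ahmed; Hoang loses to Kwan; Diaz loses to Singh; Ahmed loses to Hoang); the cycle Kwan beats Hoang beats Diaz beats Kwan rules out a Condorcet winner.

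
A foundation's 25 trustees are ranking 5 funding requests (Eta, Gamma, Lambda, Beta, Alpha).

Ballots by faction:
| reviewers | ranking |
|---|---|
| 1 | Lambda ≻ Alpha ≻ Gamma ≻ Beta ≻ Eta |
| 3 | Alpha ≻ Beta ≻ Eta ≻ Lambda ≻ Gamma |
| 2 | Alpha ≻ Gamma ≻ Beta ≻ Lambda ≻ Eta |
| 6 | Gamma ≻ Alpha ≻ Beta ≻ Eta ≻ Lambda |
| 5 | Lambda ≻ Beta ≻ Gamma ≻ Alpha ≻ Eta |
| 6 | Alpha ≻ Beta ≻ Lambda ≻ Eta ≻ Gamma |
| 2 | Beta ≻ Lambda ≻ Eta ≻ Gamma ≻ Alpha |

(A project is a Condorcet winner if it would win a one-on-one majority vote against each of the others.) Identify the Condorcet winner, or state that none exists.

Pairwise majorities:
Eta vs Gamma: Gamma wins 14–11.
Eta vs Lambda: Lambda wins 16–9.
Eta–Beta: Beta 25–0.
Eta vs Alpha: Alpha wins 23–2.
Gamma–Lambda: Lambda 17–8.
Gamma–Beta: Beta 16–9.
Gamma–Alpha: Gamma 13–12.
Lambda–Beta: Beta 19–6.
Lambda–Alpha: Alpha 17–8.
Beta vs Alpha: Alpha, 18–7.
Every project loses at least once (Eta loses to Gamma; Gamma loses to Lambda; Lambda loses to Beta; Beta loses to Alpha; Alpha loses to Gamma). The majority relation contains the cycle Gamma beats Alpha beats Lambda beats Gamma, so there is no Condorcet winner.

none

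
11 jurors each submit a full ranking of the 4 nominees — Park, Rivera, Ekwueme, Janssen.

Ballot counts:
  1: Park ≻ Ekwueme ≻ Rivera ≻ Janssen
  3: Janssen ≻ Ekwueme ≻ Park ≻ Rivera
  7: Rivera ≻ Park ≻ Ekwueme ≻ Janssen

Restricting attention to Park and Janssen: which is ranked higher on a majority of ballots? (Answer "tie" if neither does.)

Ballots ranking Park above Janssen: 1 + 7 = 8.
Ballots ranking Janssen above Park: 11 − 8 = 3.
Park wins the head-to-head 8–3.

Park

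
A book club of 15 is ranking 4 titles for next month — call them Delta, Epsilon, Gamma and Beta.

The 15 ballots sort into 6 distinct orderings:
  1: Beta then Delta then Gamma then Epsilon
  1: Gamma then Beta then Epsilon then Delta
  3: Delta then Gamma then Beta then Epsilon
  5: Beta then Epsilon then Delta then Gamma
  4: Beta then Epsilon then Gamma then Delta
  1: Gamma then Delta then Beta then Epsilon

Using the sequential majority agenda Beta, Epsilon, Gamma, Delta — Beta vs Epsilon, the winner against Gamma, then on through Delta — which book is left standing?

Round 1: Beta vs Epsilon — 15–0, Beta advances.
Round 2: Beta vs Gamma — 10–5, Beta advances.
Round 3: Beta vs Delta — 11–4, Beta advances.
The agenda winner is Beta.

Beta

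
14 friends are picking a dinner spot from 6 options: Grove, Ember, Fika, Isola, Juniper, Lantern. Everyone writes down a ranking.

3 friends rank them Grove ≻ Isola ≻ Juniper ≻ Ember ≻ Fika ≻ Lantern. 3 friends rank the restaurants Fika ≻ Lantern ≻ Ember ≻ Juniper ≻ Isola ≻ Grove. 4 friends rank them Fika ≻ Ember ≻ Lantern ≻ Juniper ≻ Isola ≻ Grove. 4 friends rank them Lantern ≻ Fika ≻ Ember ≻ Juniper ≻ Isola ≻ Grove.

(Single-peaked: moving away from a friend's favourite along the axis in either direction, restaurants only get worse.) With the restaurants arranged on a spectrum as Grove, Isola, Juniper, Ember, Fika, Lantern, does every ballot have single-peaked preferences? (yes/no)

Axis positions: Grove=1, Isola=2, Juniper=3, Ember=4, Fika=5, Lantern=6.
Ballot type 1 (peak Grove at position 1): ranking walks positions 1-2-3-4-5-6, expanding outward from the peak — single-peaked.
Ballot type 2 (peak Fika at position 5): ranking walks positions 5-6-4-3-2-1, expanding outward from the peak — single-peaked.
Ballot type 3 (peak Fika at position 5): ranking walks positions 5-4-6-3-2-1, expanding outward from the peak — single-peaked.
Ballot type 4 (peak Lantern at position 6): ranking walks positions 6-5-4-3-2-1, expanding outward from the peak — single-peaked.
Every ranking is single-peaked on this axis.

yes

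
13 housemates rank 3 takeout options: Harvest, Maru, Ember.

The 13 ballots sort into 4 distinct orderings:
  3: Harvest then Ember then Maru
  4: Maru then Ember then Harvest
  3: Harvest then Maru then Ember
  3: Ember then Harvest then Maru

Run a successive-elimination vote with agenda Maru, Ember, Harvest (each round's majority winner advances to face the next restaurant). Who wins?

Harvest

Round 1: Maru vs Ember — 7–6, Maru advances.
Round 2: Maru vs Harvest — 4–9, Harvest advances.
The agenda winner is Harvest.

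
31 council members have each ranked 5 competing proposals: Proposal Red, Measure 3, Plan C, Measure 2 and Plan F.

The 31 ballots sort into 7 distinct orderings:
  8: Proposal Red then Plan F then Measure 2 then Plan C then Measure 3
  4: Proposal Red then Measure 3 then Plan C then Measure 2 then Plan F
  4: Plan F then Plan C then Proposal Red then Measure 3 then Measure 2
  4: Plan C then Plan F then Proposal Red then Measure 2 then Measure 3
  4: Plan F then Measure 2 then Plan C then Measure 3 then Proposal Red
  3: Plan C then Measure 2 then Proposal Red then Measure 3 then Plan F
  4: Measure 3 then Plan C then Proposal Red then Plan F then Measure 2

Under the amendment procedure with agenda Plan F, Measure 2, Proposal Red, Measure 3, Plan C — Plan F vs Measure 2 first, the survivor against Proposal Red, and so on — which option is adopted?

Round 1: Plan F vs Measure 2 — 24–7, Plan F advances.
Round 2: Plan F vs Proposal Red — 12–19, Proposal Red advances.
Round 3: Proposal Red vs Measure 3 — 23–8, Proposal Red advances.
Round 4: Proposal Red vs Plan C — 12–19, Plan C advances.
The agenda winner is Plan C.

Plan C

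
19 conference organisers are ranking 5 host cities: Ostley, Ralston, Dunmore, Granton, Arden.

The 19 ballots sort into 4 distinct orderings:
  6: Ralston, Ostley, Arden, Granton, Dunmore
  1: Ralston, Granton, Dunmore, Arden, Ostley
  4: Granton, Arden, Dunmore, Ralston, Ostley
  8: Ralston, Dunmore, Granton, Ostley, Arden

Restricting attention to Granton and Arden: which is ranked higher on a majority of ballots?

Granton

Ballots ranking Granton above Arden: 1 + 4 + 8 = 13.
Ballots ranking Arden above Granton: 19 − 13 = 6.
Granton wins the head-to-head 13–6.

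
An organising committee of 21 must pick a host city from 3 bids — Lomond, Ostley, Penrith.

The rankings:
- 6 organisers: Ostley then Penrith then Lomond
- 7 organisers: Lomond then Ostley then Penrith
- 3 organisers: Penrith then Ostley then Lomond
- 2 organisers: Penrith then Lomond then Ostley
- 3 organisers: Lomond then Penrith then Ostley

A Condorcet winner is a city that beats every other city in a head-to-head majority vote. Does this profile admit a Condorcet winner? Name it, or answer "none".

Head-to-head results (21 organisers):
Lomond–Ostley: Lomond 12–9.
Lomond–Penrith: Penrith 11–10.
Ostley–Penrith: Ostley 13–8.
Each city drops at least one matchup (Lomond loses to Penrith; Ostley loses to Lomond; Penrith loses to Ostley); the cycle Lomond → Ostley → Penrith → Lomond rules out a Condorcet winner.

none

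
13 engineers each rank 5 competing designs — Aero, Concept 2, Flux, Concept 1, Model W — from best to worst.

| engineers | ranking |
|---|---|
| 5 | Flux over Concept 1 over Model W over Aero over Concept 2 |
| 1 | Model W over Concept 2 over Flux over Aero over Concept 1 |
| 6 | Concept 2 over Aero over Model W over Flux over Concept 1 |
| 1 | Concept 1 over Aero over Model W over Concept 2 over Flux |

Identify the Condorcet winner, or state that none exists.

Check each pair by majority over 13 ballots:
Aero–Concept 2: Concept 2 7–6.
Aero vs Flux: Aero, 7–6.
Aero vs Concept 1: Aero wins 7–6.
Aero vs Model W: Aero, 7–6.
Concept 2 vs Flux: Concept 2, 8–5.
Concept 2–Concept 1: Concept 2 7–6.
Concept 2–Model W: Model W 7–6.
Flux vs Concept 1: Flux wins 12–1.
Flux vs Model W: Model W, 8–5.
Concept 1–Model W: Model W 7–6.
Every design loses at least once (Aero loses to Concept 2; Concept 2 loses to Model W; Flux loses to Aero; Concept 1 loses to Aero; Model W loses to Aero). The majority relation contains the cycle Aero beats Model W beats Concept 2 beats Aero, so there is no Condorcet winner.

none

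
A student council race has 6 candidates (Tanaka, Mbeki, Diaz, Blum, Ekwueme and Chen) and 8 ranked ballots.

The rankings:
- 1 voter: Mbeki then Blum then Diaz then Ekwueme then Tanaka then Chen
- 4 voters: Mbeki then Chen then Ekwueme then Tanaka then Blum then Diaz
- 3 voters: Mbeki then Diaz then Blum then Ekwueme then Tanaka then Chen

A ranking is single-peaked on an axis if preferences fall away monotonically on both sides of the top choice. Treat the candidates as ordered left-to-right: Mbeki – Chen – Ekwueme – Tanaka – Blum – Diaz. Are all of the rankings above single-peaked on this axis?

no

Axis positions: Mbeki=1, Chen=2, Ekwueme=3, Tanaka=4, Blum=5, Diaz=6.
Cluster 1: ranking walks positions 1-5-6-3-4-2; Blum is ranked above Chen even though Chen lies between Blum and the peak Mbeki on the axis — preferences dip and rise again. Not single-peaked.
Cluster 2 (peak Mbeki at position 1): ranking walks positions 1-2-3-4-5-6, expanding outward from the peak — single-peaked.
Cluster 3: ranking walks positions 1-6-5-3-4-2; Diaz is ranked above Chen even though Chen lies between Diaz and the peak Mbeki on the axis — preferences dip and rise again. Not single-peaked.
Cluster 1 violates single-peakedness, so the profile is not single-peaked on this axis.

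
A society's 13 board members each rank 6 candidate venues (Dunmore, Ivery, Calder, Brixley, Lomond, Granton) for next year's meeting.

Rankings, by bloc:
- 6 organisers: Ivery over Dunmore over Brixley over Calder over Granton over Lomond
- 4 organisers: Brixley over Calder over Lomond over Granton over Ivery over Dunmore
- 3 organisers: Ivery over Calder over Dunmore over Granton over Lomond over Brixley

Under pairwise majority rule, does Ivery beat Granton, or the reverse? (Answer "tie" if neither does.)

Ivery

Ballots ranking Ivery above Granton: 6 + 3 = 9.
Ballots ranking Granton above Ivery: 13 − 9 = 4.
Ivery wins the head-to-head 9–4.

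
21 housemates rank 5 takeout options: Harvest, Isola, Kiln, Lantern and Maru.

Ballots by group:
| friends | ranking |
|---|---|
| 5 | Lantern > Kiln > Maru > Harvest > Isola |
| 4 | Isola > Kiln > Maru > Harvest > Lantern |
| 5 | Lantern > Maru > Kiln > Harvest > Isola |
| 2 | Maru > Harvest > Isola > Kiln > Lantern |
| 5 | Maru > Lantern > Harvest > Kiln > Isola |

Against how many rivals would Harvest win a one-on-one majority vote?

1

Harvest against each rival (21 friends):
Harvest–Isola: Harvest 17–4.
Harvest vs Kiln: Kiln, 14–7.
Harvest–Lantern: Lantern 15–6.
Harvest vs Maru: Maru wins 21–0.
Harvest beats Isola; loses to Kiln, Lantern, Maru — 1 pairwise win.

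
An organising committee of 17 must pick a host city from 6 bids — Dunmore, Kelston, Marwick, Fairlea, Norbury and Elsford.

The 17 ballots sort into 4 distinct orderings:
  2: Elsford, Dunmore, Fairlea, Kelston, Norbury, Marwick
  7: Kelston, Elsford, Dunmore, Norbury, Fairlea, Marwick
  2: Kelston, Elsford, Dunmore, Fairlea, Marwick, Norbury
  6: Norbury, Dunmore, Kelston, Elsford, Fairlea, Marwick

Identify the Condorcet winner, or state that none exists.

Kelston

Head-to-head results (17 organisers):
Dunmore vs Kelston: Dunmore is ranked higher on 2+6 = 8 ballots, Kelston on 9. Kelston wins 9–8.
Dunmore vs Marwick: Dunmore preferred on 2+7+2+6 = 17 ballots; Dunmore wins 17–0.
Dunmore vs Fairlea: Dunmore preferred on 2+7+2+6 = 17 ballots; Dunmore wins 17–0.
Dunmore vs Norbury: 2+7+2 = 11 for Dunmore, 6 for Norbury — Dunmore by 11–6.
Dunmore vs Elsford: Dunmore is ranked higher on 6 ballots, Elsford on 11. Elsford wins 11–6.
Kelston vs Marwick: 17 to 0, Kelston.
Kelston vs Fairlea: 7+2+6 = 15 for Kelston, 2 for Fairlea — Kelston by 15–2.
Kelston vs Norbury: Kelston is ranked higher on 2+7+2 = 11 ballots, Norbury on 6. Kelston wins 11–6.
Kelston vs Elsford: 15 to 2, Kelston.
Marwick vs Fairlea: 0 for Marwick, 17 for Fairlea — Fairlea by 17–0.
Marwick vs Norbury: 2 to 15, Norbury.
Marwick vs Elsford: 0 for Marwick, 17 for Elsford — Elsford by 17–0.
Fairlea vs Norbury: Fairlea preferred on 2+2 = 4 ballots; Norbury wins 13–4.
Fairlea vs Elsford: 0 to 17, Elsford.
Norbury vs Elsford: Norbury is ranked higher on 6 ballots, Elsford on 11. Elsford wins 11–6.
Only Kelston has no losses; Kelston is the Condorcet winner.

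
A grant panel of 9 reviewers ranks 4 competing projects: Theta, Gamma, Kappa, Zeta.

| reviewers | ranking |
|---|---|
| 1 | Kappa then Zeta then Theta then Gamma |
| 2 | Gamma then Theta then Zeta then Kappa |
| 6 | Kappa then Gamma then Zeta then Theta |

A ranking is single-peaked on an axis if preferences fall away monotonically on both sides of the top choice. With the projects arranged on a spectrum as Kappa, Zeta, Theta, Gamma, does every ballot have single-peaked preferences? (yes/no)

Axis positions: Kappa=1, Zeta=2, Theta=3, Gamma=4.
Ballot type 1 (peak Kappa at position 1): ranking walks positions 1-2-3-4, expanding outward from the peak — single-peaked.
Ballot type 2 (peak Gamma at position 4): ranking walks positions 4-3-2-1, expanding outward from the peak — single-peaked.
Ballot type 3: ranking walks positions 1-4-2-3; Gamma is ranked above Zeta even though Zeta lies between Gamma and the peak Kappa on the axis — preferences dip and rise again. Not single-peaked.
Ballot type 3 violates single-peakedness, so the profile is not single-peaked on this axis.

no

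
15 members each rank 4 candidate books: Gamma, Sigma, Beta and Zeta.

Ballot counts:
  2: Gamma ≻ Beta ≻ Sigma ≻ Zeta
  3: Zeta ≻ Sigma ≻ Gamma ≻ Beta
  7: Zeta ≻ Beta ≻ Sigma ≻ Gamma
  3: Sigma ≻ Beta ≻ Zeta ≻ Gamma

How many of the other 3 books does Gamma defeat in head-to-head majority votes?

Gamma against each rival (15 members):
Gamma vs Sigma: Sigma wins 13–2.
Gamma vs Beta: 2+3 = 5 for Gamma, 10 for Beta — Beta by 10–5.
Gamma vs Zeta: Zeta, 13–2.
Gamma beats no one; loses to Sigma, Beta, Zeta — 0 pairwise wins.

0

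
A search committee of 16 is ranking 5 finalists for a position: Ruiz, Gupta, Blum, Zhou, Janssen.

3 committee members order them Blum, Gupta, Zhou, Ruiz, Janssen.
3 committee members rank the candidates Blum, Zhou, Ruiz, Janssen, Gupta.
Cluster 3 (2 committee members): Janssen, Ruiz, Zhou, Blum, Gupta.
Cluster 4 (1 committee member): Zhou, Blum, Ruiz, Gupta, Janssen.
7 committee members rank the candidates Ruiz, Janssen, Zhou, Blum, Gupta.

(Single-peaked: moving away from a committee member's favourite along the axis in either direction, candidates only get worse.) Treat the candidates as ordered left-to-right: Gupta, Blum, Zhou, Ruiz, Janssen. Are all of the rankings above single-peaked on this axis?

yes

Axis positions: Gupta=1, Blum=2, Zhou=3, Ruiz=4, Janssen=5.
Cluster 1 (peak Blum at position 2): ranking walks positions 2-1-3-4-5, expanding outward from the peak — single-peaked.
Cluster 2 (peak Blum at position 2): ranking walks positions 2-3-4-5-1, expanding outward from the peak — single-peaked.
Cluster 3 (peak Janssen at position 5): ranking walks positions 5-4-3-2-1, expanding outward from the peak — single-peaked.
Cluster 4 (peak Zhou at position 3): ranking walks positions 3-2-4-1-5, expanding outward from the peak — single-peaked.
Cluster 5 (peak Ruiz at position 4): ranking walks positions 4-5-3-2-1, expanding outward from the peak — single-peaked.
Every ranking is single-peaked on this axis.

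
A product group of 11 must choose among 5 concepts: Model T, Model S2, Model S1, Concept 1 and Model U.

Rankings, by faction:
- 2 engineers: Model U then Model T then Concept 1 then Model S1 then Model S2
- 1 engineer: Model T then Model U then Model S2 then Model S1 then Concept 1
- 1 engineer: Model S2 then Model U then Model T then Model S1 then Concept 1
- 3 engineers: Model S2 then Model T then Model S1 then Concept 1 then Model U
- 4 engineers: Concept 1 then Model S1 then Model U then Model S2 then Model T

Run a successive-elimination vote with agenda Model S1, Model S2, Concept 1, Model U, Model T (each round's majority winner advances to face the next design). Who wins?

Model T

Round 1: Model S1 vs Model S2 — 6–5, Model S1 advances.
Round 2: Model S1 vs Concept 1 — 5–6, Concept 1 advances.
Round 3: Concept 1 vs Model U — 7–4, Concept 1 advances.
Round 4: Concept 1 vs Model T — 4–7, Model T advances.
The agenda winner is Model T.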